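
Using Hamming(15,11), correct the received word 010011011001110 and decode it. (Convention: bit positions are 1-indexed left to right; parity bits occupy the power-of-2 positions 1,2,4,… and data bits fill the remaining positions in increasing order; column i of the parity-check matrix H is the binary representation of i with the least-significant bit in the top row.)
Syndrome s = H · r^T (mod 2), r = 010011011001110:
  s[0] = (101010101010101)·(010011011001110) mod 2 = 0+0+0+0+1+0+0+0+1+0+0+0+1+0+0 mod 2 = 1
  s[1] = (011001100110011)·(010011011001110) mod 2 = 0+1+0+0+0+1+0+0+0+0+0+0+0+1+0 mod 2 = 1
  s[2] = (000111100001111)·(010011011001110) mod 2 = 0+0+0+0+1+1+0+0+0+0+0+1+1+1+0 mod 2 = 1
  s[3] = (000000011111111)·(010011011001110) mod 2 = 0+0+0+0+0+0+0+1+1+0+0+1+1+1+0 mod 2 = 1
Syndrome = 1111
Column 15 of H equals this syndrome → error at bit 15 (1-indexed).
Flip bit 15: 010011011001110 → 010011011001111
Extract data bits at positions {3,5,6,7,9,10,11,12,13,14,15}: 01101001111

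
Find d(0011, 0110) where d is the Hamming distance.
XOR = 0101, count of 1s = 2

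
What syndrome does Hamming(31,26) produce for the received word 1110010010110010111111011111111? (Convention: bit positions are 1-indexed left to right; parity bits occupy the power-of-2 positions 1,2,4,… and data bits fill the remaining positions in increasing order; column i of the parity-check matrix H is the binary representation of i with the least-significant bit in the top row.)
Syndrome s = H · r^T (mod 2), r = 1110010010110010111111011111111:
  s[0] = (1010101010101010101010101010101)·(1110010010110010111111011111111) mod 2 = 1+0+1+0+0+0+0+0+1+0+1+0+0+0+1+0+1+0+1+0+1+0+0+0+1+0+1+0+1+0+1 mod 2 = 0
  s[1] = (0110011001100110011001100110011)·(1110010010110010111111011111111) mod 2 = 0+1+1+0+0+1+0+0+0+0+1+0+0+0+1+0+0+1+1+0+0+1+0+0+0+1+1+0+0+1+1 mod 2 = 0
  s[2] = (0001111000011110000111100001111)·(1110010010110010111111011111111) mod 2 = 0+0+0+0+0+1+0+0+0+0+0+1+0+0+1+0+0+0+0+1+1+1+0+0+0+0+0+1+1+1+1 mod 2 = 0
  s[3] = (0000000111111110000000011111111)·(1110010010110010111111011111111) mod 2 = 0+0+0+0+0+0+0+0+1+0+1+1+0+0+1+0+0+0+0+0+0+0+0+1+1+1+1+1+1+1+1 mod 2 = 0
  s[4] = (0000000000000001111111111111111)·(1110010010110010111111011111111) mod 2 = 0+0+0+0+0+0+0+0+0+0+0+0+0+0+0+0+1+1+1+1+1+1+0+1+1+1+1+1+1+1+1 mod 2 = 0
Syndrome = 00000
s = 0: no error detected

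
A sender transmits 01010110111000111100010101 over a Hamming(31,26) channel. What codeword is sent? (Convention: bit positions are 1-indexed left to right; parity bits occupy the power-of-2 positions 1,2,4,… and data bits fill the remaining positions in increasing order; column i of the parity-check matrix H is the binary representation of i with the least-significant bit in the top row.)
Codeword c = d · G (mod 2), d = 01010110111000111100010101:
  c[0] = d·G[:,0] = (01010110111000111100010101)·(11011010101101010101010101) mod 2 = 0+1+0+1+0+0+1+0+1+0+1+0+0+0+0+1+0+1+0+0+0+1+0+1+0+1 mod 2 = 0
  c[1] = d·G[:,1] = (01010110111000111100010101)·(10110110011011001100110011) mod 2 = 0+0+0+1+0+1+1+0+0+1+1+0+0+0+0+0+1+1+0+0+0+1+0+0+0+1 mod 2 = 1
  c[2] = d·G[:,2] = (01010110111000111100010101)·(10000000000000000000000000) mod 2 = 0+0+0+0+0+0+0+0+0+0+0+0+0+0+0+0+0+0+0+0+0+0+0+0+0+0 mod 2 = 0
  c[3] = d·G[:,3] = (01010110111000111100010101)·(01110001111000111100001111) mod 2 = 0+1+0+1+0+0+0+0+1+1+1+0+0+0+1+1+1+1+0+0+0+0+0+1+0+1 mod 2 = 1
  c[4] = d·G[:,4] = (01010110111000111100010101)·(01000000000000000000000000) mod 2 = 0+1+0+0+0+0+0+0+0+0+0+0+0+0+0+0+0+0+0+0+0+0+0+0+0+0 mod 2 = 1
  c[5] = d·G[:,5] = (01010110111000111100010101)·(00100000000000000000000000) mod 2 = 0+0+0+0+0+0+0+0+0+0+0+0+0+0+0+0+0+0+0+0+0+0+0+0+0+0 mod 2 = 0
  c[6] = d·G[:,6] = (01010110111000111100010101)·(00010000000000000000000000) mod 2 = 0+0+0+1+0+0+0+0+0+0+0+0+0+0+0+0+0+0+0+0+0+0+0+0+0+0 mod 2 = 1
  c[7] = d·G[:,7] = (01010110111000111100010101)·(00001111111000000011111111) mod 2 = 0+0+0+0+0+1+1+0+1+1+1+0+0+0+0+0+0+0+0+0+0+1+0+1+0+1 mod 2 = 0
  c[8] = d·G[:,8] = (01010110111000111100010101)·(00001000000000000000000000) mod 2 = 0+0+0+0+0+0+0+0+0+0+0+0+0+0+0+0+0+0+0+0+0+0+0+0+0+0 mod 2 = 0
  c[9] = d·G[:,9] = (01010110111000111100010101)·(00000100000000000000000000) mod 2 = 0+0+0+0+0+1+0+0+0+0+0+0+0+0+0+0+0+0+0+0+0+0+0+0+0+0 mod 2 = 1
  c[10] = d·G[:,10] = (01010110111000111100010101)·(00000010000000000000000000) mod 2 = 0+0+0+0+0+0+1+0+0+0+0+0+0+0+0+0+0+0+0+0+0+0+0+0+0+0 mod 2 = 1
  c[11] = d·G[:,11] = (01010110111000111100010101)·(00000001000000000000000000) mod 2 = 0+0+0+0+0+0+0+0+0+0+0+0+0+0+0+0+0+0+0+0+0+0+0+0+0+0 mod 2 = 0
  c[12] = d·G[:,12] = (01010110111000111100010101)·(00000000100000000000000000) mod 2 = 0+0+0+0+0+0+0+0+1+0+0+0+0+0+0+0+0+0+0+0+0+0+0+0+0+0 mod 2 = 1
  c[13] = d·G[:,13] = (01010110111000111100010101)·(00000000010000000000000000) mod 2 = 0+0+0+0+0+0+0+0+0+1+0+0+0+0+0+0+0+0+0+0+0+0+0+0+0+0 mod 2 = 1
  c[14] = d·G[:,14] = (01010110111000111100010101)·(00000000001000000000000000) mod 2 = 0+0+0+0+0+0+0+0+0+0+1+0+0+0+0+0+0+0+0+0+0+0+0+0+0+0 mod 2 = 1
  c[15] = d·G[:,15] = (01010110111000111100010101)·(00000000000111111111111111) mod 2 = 0+0+0+0+0+0+0+0+0+0+0+0+0+0+1+1+1+1+0+0+0+1+0+1+0+1 mod 2 = 1
  c[16] = d·G[:,16] = (01010110111000111100010101)·(00000000000100000000000000) mod 2 = 0+0+0+0+0+0+0+0+0+0+0+0+0+0+0+0+0+0+0+0+0+0+0+0+0+0 mod 2 = 0
  c[17] = d·G[:,17] = (01010110111000111100010101)·(00000000000010000000000000) mod 2 = 0+0+0+0+0+0+0+0+0+0+0+0+0+0+0+0+0+0+0+0+0+0+0+0+0+0 mod 2 = 0
  c[18] = d·G[:,18] = (01010110111000111100010101)·(00000000000001000000000000) mod 2 = 0+0+0+0+0+0+0+0+0+0+0+0+0+0+0+0+0+0+0+0+0+0+0+0+0+0 mod 2 = 0
  c[19] = d·G[:,19] = (01010110111000111100010101)·(00000000000000100000000000) mod 2 = 0+0+0+0+0+0+0+0+0+0+0+0+0+0+1+0+0+0+0+0+0+0+0+0+0+0 mod 2 = 1
  c[20] = d·G[:,20] = (01010110111000111100010101)·(00000000000000010000000000) mod 2 = 0+0+0+0+0+0+0+0+0+0+0+0+0+0+0+1+0+0+0+0+0+0+0+0+0+0 mod 2 = 1
  c[21] = d·G[:,21] = (01010110111000111100010101)·(00000000000000001000000000) mod 2 = 0+0+0+0+0+0+0+0+0+0+0+0+0+0+0+0+1+0+0+0+0+0+0+0+0+0 mod 2 = 1
  c[22] = d·G[:,22] = (01010110111000111100010101)·(00000000000000000100000000) mod 2 = 0+0+0+0+0+0+0+0+0+0+0+0+0+0+0+0+0+1+0+0+0+0+0+0+0+0 mod 2 = 1
  c[23] = d·G[:,23] = (01010110111000111100010101)·(00000000000000000010000000) mod 2 = 0+0+0+0+0+0+0+0+0+0+0+0+0+0+0+0+0+0+0+0+0+0+0+0+0+0 mod 2 = 0
  c[24] = d·G[:,24] = (01010110111000111100010101)·(00000000000000000001000000) mod 2 = 0+0+0+0+0+0+0+0+0+0+0+0+0+0+0+0+0+0+0+0+0+0+0+0+0+0 mod 2 = 0
  c[25] = d·G[:,25] = (01010110111000111100010101)·(00000000000000000000100000) mod 2 = 0+0+0+0+0+0+0+0+0+0+0+0+0+0+0+0+0+0+0+0+0+0+0+0+0+0 mod 2 = 0
  c[26] = d·G[:,26] = (01010110111000111100010101)·(00000000000000000000010000) mod 2 = 0+0+0+0+0+0+0+0+0+0+0+0+0+0+0+0+0+0+0+0+0+1+0+0+0+0 mod 2 = 1
  c[27] = d·G[:,27] = (01010110111000111100010101)·(00000000000000000000001000) mod 2 = 0+0+0+0+0+0+0+0+0+0+0+0+0+0+0+0+0+0+0+0+0+0+0+0+0+0 mod 2 = 0
  c[28] = d·G[:,28] = (01010110111000111100010101)·(00000000000000000000000100) mod 2 = 0+0+0+0+0+0+0+0+0+0+0+0+0+0+0+0+0+0+0+0+0+0+0+1+0+0 mod 2 = 1
  c[29] = d·G[:,29] = (01010110111000111100010101)·(00000000000000000000000010) mod 2 = 0+0+0+0+0+0+0+0+0+0+0+0+0+0+0+0+0+0+0+0+0+0+0+0+0+0 mod 2 = 0
  c[30] = d·G[:,30] = (01010110111000111100010101)·(00000000000000000000000001) mod 2 = 0+0+0+0+0+0+0+0+0+0+0+0+0+0+0+0+0+0+0+0+0+0+0+0+0+1 mod 2 = 1
Codeword = 0101101001101111000111100010101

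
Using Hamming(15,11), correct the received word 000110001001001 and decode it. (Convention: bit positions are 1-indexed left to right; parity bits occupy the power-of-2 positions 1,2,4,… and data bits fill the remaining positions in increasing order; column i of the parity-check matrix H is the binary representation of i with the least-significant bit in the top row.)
Syndrome s = H · r^T (mod 2), r = 000110001001001:
  s[0] = (101010101010101)·(000110001001001) mod 2 = 0+0+0+0+1+0+0+0+1+0+0+0+0+0+1 mod 2 = 1
  s[1] = (011001100110011)·(000110001001001) mod 2 = 0+0+0+0+0+0+0+0+0+0+0+0+0+0+1 mod 2 = 1
  s[2] = (000111100001111)·(000110001001001) mod 2 = 0+0+0+1+1+0+0+0+0+0+0+1+0+0+1 mod 2 = 0
  s[3] = (000000011111111)·(000110001001001) mod 2 = 0+0+0+0+0+0+0+0+1+0+0+1+0+0+1 mod 2 = 1
Syndrome = 1101
Column 11 of H equals this syndrome → error at bit 11 (1-indexed).
Flip bit 11: 000110001001001 → 000110001011001
Extract data bits at positions {3,5,6,7,9,10,11,12,13,14,15}: 01001011001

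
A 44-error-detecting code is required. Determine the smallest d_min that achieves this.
Detecting e errors requires d_min ≥ e + 1 = 44 + 1 = 45.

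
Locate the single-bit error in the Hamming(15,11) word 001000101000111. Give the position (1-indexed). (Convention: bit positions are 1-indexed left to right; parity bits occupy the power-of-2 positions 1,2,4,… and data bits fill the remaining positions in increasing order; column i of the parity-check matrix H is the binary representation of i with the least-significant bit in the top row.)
Syndrome s = H · r^T (mod 2), r = 001000101000111:
  s[0] = (101010101010101)·(001000101000111) mod 2 = 0+0+1+0+0+0+1+0+1+0+0+0+1+0+1 mod 2 = 1
  s[1] = (011001100110011)·(001000101000111) mod 2 = 0+0+1+0+0+0+1+0+0+0+0+0+0+1+1 mod 2 = 0
  s[2] = (000111100001111)·(001000101000111) mod 2 = 0+0+0+0+0+0+1+0+0+0+0+0+1+1+1 mod 2 = 0
  s[3] = (000000011111111)·(001000101000111) mod 2 = 0+0+0+0+0+0+0+0+1+0+0+0+1+1+1 mod 2 = 0
Syndrome = 1000
Column i of H is the binary representation of i, so the syndrome is the binary index of the flipped bit.
Read s = 1000 with s[0] as LSB: 1·2^0 + 0·2^1 + 0·2^2 + 0·2^3 = 1.
Error is at bit position 1.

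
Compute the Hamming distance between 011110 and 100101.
XOR = 111011, count of 1s = 5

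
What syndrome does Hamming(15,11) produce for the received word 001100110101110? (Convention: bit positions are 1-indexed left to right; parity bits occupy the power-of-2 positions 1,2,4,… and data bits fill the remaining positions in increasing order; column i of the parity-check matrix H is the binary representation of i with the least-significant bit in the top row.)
Syndrome s = H · r^T (mod 2), r = 001100110101110:
  s[0] = (101010101010101)·(001100110101110) mod 2 = 0+0+1+0+0+0+1+0+0+0+0+0+1+0+0 mod 2 = 1
  s[1] = (011001100110011)·(001100110101110) mod 2 = 0+0+1+0+0+0+1+0+0+1+0+0+0+1+0 mod 2 = 0
  s[2] = (000111100001111)·(001100110101110) mod 2 = 0+0+0+1+0+0+1+0+0+0+0+1+1+1+0 mod 2 = 1
  s[3] = (000000011111111)·(001100110101110) mod 2 = 0+0+0+0+0+0+0+1+0+1+0+1+1+1+0 mod 2 = 1
Syndrome = 1011
Non-zero syndrome: error at position 13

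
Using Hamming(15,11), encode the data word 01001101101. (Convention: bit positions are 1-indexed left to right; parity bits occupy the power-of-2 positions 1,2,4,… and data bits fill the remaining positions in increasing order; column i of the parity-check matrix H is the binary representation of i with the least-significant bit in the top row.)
Codeword c = d · G (mod 2), d = 01001101101:
  c[0] = d·G[:,0] = (01001101101)·(11011010101) mod 2 = 0+1+0+0+1+0+0+0+1+0+1 mod 2 = 0
  c[1] = d·G[:,1] = (01001101101)·(10110110011) mod 2 = 0+0+0+0+0+1+0+0+0+0+1 mod 2 = 0
  c[2] = d·G[:,2] = (01001101101)·(10000000000) mod 2 = 0+0+0+0+0+0+0+0+0+0+0 mod 2 = 0
  c[3] = d·G[:,3] = (01001101101)·(01110001111) mod 2 = 0+1+0+0+0+0+0+1+1+0+1 mod 2 = 0
  c[4] = d·G[:,4] = (01001101101)·(01000000000) mod 2 = 0+1+0+0+0+0+0+0+0+0+0 mod 2 = 1
  c[5] = d·G[:,5] = (01001101101)·(00100000000) mod 2 = 0+0+0+0+0+0+0+0+0+0+0 mod 2 = 0
  c[6] = d·G[:,6] = (01001101101)·(00010000000) mod 2 = 0+0+0+0+0+0+0+0+0+0+0 mod 2 = 0
  c[7] = d·G[:,7] = (01001101101)·(00001111111) mod 2 = 0+0+0+0+1+1+0+1+1+0+1 mod 2 = 1
  c[8] = d·G[:,8] = (01001101101)·(00001000000) mod 2 = 0+0+0+0+1+0+0+0+0+0+0 mod 2 = 1
  c[9] = d·G[:,9] = (01001101101)·(00000100000) mod 2 = 0+0+0+0+0+1+0+0+0+0+0 mod 2 = 1
  c[10] = d·G[:,10] = (01001101101)·(00000010000) mod 2 = 0+0+0+0+0+0+0+0+0+0+0 mod 2 = 0
  c[11] = d·G[:,11] = (01001101101)·(00000001000) mod 2 = 0+0+0+0+0+0+0+1+0+0+0 mod 2 = 1
  c[12] = d·G[:,12] = (01001101101)·(00000000100) mod 2 = 0+0+0+0+0+0+0+0+1+0+0 mod 2 = 1
  c[13] = d·G[:,13] = (01001101101)·(00000000010) mod 2 = 0+0+0+0+0+0+0+0+0+0+0 mod 2 = 0
  c[14] = d·G[:,14] = (01001101101)·(00000000001) mod 2 = 0+0+0+0+0+0+0+0+0+0+1 mod 2 = 1
Codeword = 000010011101101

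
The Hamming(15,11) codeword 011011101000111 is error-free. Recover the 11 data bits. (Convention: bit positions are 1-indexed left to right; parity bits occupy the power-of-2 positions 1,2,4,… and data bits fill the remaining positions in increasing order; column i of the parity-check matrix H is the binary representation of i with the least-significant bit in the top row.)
Parity bits occupy power-of-2 positions; data bits are at positions {3,5,6,7,9,10,11,12,13,14,15} (1-indexed).
Extract: c[3]=1 c[5]=1 c[6]=1 c[7]=1 c[9]=1 c[10]=0 c[11]=0 c[12]=0 c[13]=1 c[14]=1 c[15]=1
Data = 11111000111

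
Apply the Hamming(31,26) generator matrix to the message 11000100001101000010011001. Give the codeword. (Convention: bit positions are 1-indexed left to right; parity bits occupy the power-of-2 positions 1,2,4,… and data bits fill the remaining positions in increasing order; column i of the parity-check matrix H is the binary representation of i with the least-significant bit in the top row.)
Codeword c = d · G (mod 2), d = 11000100001101000010011001:
  c[0] = d·G[:,0] = (11000100001101000010011001)·(11011010101101010101010101) mod 2 = 1+1+0+0+0+0+0+0+0+0+1+1+0+1+0+0+0+0+0+0+0+1+0+0+0+1 mod 2 = 1
  c[1] = d·G[:,1] = (11000100001101000010011001)·(10110110011011001100110011) mod 2 = 1+0+0+0+0+1+0+0+0+0+1+0+0+1+0+0+0+0+0+0+0+1+0+0+0+1 mod 2 = 0
  c[2] = d·G[:,2] = (11000100001101000010011001)·(10000000000000000000000000) mod 2 = 1+0+0+0+0+0+0+0+0+0+0+0+0+0+0+0+0+0+0+0+0+0+0+0+0+0 mod 2 = 1
  c[3] = d·G[:,3] = (11000100001101000010011001)·(01110001111000111100001111) mod 2 = 0+1+0+0+0+0+0+0+0+0+1+0+0+0+0+0+0+0+0+0+0+0+1+0+0+1 mod 2 = 0
  c[4] = d·G[:,4] = (11000100001101000010011001)·(01000000000000000000000000) mod 2 = 0+1+0+0+0+0+0+0+0+0+0+0+0+0+0+0+0+0+0+0+0+0+0+0+0+0 mod 2 = 1
  c[5] = d·G[:,5] = (11000100001101000010011001)·(00100000000000000000000000) mod 2 = 0+0+0+0+0+0+0+0+0+0+0+0+0+0+0+0+0+0+0+0+0+0+0+0+0+0 mod 2 = 0
  c[6] = d·G[:,6] = (11000100001101000010011001)·(00010000000000000000000000) mod 2 = 0+0+0+0+0+0+0+0+0+0+0+0+0+0+0+0+0+0+0+0+0+0+0+0+0+0 mod 2 = 0
  c[7] = d·G[:,7] = (11000100001101000010011001)·(00001111111000000011111111) mod 2 = 0+0+0+0+0+1+0+0+0+0+1+0+0+0+0+0+0+0+1+0+0+1+1+0+0+1 mod 2 = 0
  c[8] = d·G[:,8] = (11000100001101000010011001)·(00001000000000000000000000) mod 2 = 0+0+0+0+0+0+0+0+0+0+0+0+0+0+0+0+0+0+0+0+0+0+0+0+0+0 mod 2 = 0
  c[9] = d·G[:,9] = (11000100001101000010011001)·(00000100000000000000000000) mod 2 = 0+0+0+0+0+1+0+0+0+0+0+0+0+0+0+0+0+0+0+0+0+0+0+0+0+0 mod 2 = 1
  c[10] = d·G[:,10] = (11000100001101000010011001)·(00000010000000000000000000) mod 2 = 0+0+0+0+0+0+0+0+0+0+0+0+0+0+0+0+0+0+0+0+0+0+0+0+0+0 mod 2 = 0
  c[11] = d·G[:,11] = (11000100001101000010011001)·(00000001000000000000000000) mod 2 = 0+0+0+0+0+0+0+0+0+0+0+0+0+0+0+0+0+0+0+0+0+0+0+0+0+0 mod 2 = 0
  c[12] = d·G[:,12] = (11000100001101000010011001)·(00000000100000000000000000) mod 2 = 0+0+0+0+0+0+0+0+0+0+0+0+0+0+0+0+0+0+0+0+0+0+0+0+0+0 mod 2 = 0
  c[13] = d·G[:,13] = (11000100001101000010011001)·(00000000010000000000000000) mod 2 = 0+0+0+0+0+0+0+0+0+0+0+0+0+0+0+0+0+0+0+0+0+0+0+0+0+0 mod 2 = 0
  c[14] = d·G[:,14] = (11000100001101000010011001)·(00000000001000000000000000) mod 2 = 0+0+0+0+0+0+0+0+0+0+1+0+0+0+0+0+0+0+0+0+0+0+0+0+0+0 mod 2 = 1
  c[15] = d·G[:,15] = (11000100001101000010011001)·(00000000000111111111111111) mod 2 = 0+0+0+0+0+0+0+0+0+0+0+1+0+1+0+0+0+0+1+0+0+1+1+0+0+1 mod 2 = 0
  c[16] = d·G[:,16] = (11000100001101000010011001)·(00000000000100000000000000) mod 2 = 0+0+0+0+0+0+0+0+0+0+0+1+0+0+0+0+0+0+0+0+0+0+0+0+0+0 mod 2 = 1
  c[17] = d·G[:,17] = (11000100001101000010011001)·(00000000000010000000000000) mod 2 = 0+0+0+0+0+0+0+0+0+0+0+0+0+0+0+0+0+0+0+0+0+0+0+0+0+0 mod 2 = 0
  c[18] = d·G[:,18] = (11000100001101000010011001)·(00000000000001000000000000) mod 2 = 0+0+0+0+0+0+0+0+0+0+0+0+0+1+0+0+0+0+0+0+0+0+0+0+0+0 mod 2 = 1
  c[19] = d·G[:,19] = (11000100001101000010011001)·(00000000000000100000000000) mod 2 = 0+0+0+0+0+0+0+0+0+0+0+0+0+0+0+0+0+0+0+0+0+0+0+0+0+0 mod 2 = 0
  c[20] = d·G[:,20] = (11000100001101000010011001)·(00000000000000010000000000) mod 2 = 0+0+0+0+0+0+0+0+0+0+0+0+0+0+0+0+0+0+0+0+0+0+0+0+0+0 mod 2 = 0
  c[21] = d·G[:,21] = (11000100001101000010011001)·(00000000000000001000000000) mod 2 = 0+0+0+0+0+0+0+0+0+0+0+0+0+0+0+0+0+0+0+0+0+0+0+0+0+0 mod 2 = 0
  c[22] = d·G[:,22] = (11000100001101000010011001)·(00000000000000000100000000) mod 2 = 0+0+0+0+0+0+0+0+0+0+0+0+0+0+0+0+0+0+0+0+0+0+0+0+0+0 mod 2 = 0
  c[23] = d·G[:,23] = (11000100001101000010011001)·(00000000000000000010000000) mod 2 = 0+0+0+0+0+0+0+0+0+0+0+0+0+0+0+0+0+0+1+0+0+0+0+0+0+0 mod 2 = 1
  c[24] = d·G[:,24] = (11000100001101000010011001)·(00000000000000000001000000) mod 2 = 0+0+0+0+0+0+0+0+0+0+0+0+0+0+0+0+0+0+0+0+0+0+0+0+0+0 mod 2 = 0
  c[25] = d·G[:,25] = (11000100001101000010011001)·(00000000000000000000100000) mod 2 = 0+0+0+0+0+0+0+0+0+0+0+0+0+0+0+0+0+0+0+0+0+0+0+0+0+0 mod 2 = 0
  c[26] = d·G[:,26] = (11000100001101000010011001)·(00000000000000000000010000) mod 2 = 0+0+0+0+0+0+0+0+0+0+0+0+0+0+0+0+0+0+0+0+0+1+0+0+0+0 mod 2 = 1
  c[27] = d·G[:,27] = (11000100001101000010011001)·(00000000000000000000001000) mod 2 = 0+0+0+0+0+0+0+0+0+0+0+0+0+0+0+0+0+0+0+0+0+0+1+0+0+0 mod 2 = 1
  c[28] = d·G[:,28] = (11000100001101000010011001)·(00000000000000000000000100) mod 2 = 0+0+0+0+0+0+0+0+0+0+0+0+0+0+0+0+0+0+0+0+0+0+0+0+0+0 mod 2 = 0
  c[29] = d·G[:,29] = (11000100001101000010011001)·(00000000000000000000000010) mod 2 = 0+0+0+0+0+0+0+0+0+0+0+0+0+0+0+0+0+0+0+0+0+0+0+0+0+0 mod 2 = 0
  c[30] = d·G[:,30] = (11000100001101000010011001)·(00000000000000000000000001) mod 2 = 0+0+0+0+0+0+0+0+0+0+0+0+0+0+0+0+0+0+0+0+0+0+0+0+0+1 mod 2 = 1
Codeword = 1010100001000010101000010011001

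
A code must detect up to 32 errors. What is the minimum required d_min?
Detecting e errors requires d_min ≥ e + 1 = 32 + 1 = 33.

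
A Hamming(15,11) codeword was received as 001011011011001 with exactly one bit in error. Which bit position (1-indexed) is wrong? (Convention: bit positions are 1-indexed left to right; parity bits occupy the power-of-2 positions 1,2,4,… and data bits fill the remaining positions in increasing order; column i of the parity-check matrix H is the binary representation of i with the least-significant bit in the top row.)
Syndrome s = H · r^T (mod 2), r = 001011011011001:
  s[0] = (101010101010101)·(001011011011001) mod 2 = 0+0+1+0+1+0+0+0+1+0+1+0+0+0+1 mod 2 = 1
  s[1] = (011001100110011)·(001011011011001) mod 2 = 0+0+1+0+0+1+0+0+0+0+1+0+0+0+1 mod 2 = 0
  s[2] = (000111100001111)·(001011011011001) mod 2 = 0+0+0+0+1+1+0+0+0+0+0+1+0+0+1 mod 2 = 0
  s[3] = (000000011111111)·(001011011011001) mod 2 = 0+0+0+0+0+0+0+1+1+0+1+1+0+0+1 mod 2 = 1
Syndrome = 1001
Column i of H is the binary representation of i, so the syndrome is the binary index of the flipped bit.
Read s = 1001 with s[0] as LSB: 1·2^0 + 0·2^1 + 0·2^2 + 1·2^3 = 9.
Error is at bit position 9.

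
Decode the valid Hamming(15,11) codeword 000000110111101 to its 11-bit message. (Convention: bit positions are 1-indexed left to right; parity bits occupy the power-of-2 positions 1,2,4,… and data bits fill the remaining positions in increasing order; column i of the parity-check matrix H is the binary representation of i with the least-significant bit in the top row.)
Parity bits occupy power-of-2 positions; data bits are at positions {3,5,6,7,9,10,11,12,13,14,15} (1-indexed).
Extract: c[3]=0 c[5]=0 c[6]=0 c[7]=1 c[9]=0 c[10]=1 c[11]=1 c[12]=1 c[13]=1 c[14]=0 c[15]=1
Data = 00010111101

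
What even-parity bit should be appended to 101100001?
Sum of data bits: 1+0+1+1+0+0+0+0+1 = 4.
4 mod 2 = 0, so parity bit = 0.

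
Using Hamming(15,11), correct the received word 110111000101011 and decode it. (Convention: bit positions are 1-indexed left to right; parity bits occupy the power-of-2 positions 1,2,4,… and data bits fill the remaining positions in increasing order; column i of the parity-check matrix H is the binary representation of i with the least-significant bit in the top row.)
Syndrome s = H · r^T (mod 2), r = 110111000101011:
  s[0] = (101010101010101)·(110111000101011) mod 2 = 1+0+0+0+1+0+0+0+0+0+0+0+0+0+1 mod 2 = 1
  s[1] = (011001100110011)·(110111000101011) mod 2 = 0+1+0+0+0+1+0+0+0+1+0+0+0+1+1 mod 2 = 1
  s[2] = (000111100001111)·(110111000101011) mod 2 = 0+0+0+1+1+1+0+0+0+0+0+1+0+1+1 mod 2 = 0
  s[3] = (000000011111111)·(110111000101011) mod 2 = 0+0+0+0+0+0+0+0+0+1+0+1+0+1+1 mod 2 = 0
Syndrome = 1100
Column 3 of H equals this syndrome → error at bit 3 (1-indexed).
Flip bit 3: 110111000101011 → 111111000101011
Extract data bits at positions {3,5,6,7,9,10,11,12,13,14,15}: 11100101011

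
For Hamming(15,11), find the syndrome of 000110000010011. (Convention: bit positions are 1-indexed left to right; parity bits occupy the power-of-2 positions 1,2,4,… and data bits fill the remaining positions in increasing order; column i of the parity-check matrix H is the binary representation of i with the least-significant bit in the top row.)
Syndrome s = H · r^T (mod 2), r = 000110000010011:
  s[0] = (101010101010101)·(000110000010011) mod 2 = 0+0+0+0+1+0+0+0+0+0+1+0+0+0+1 mod 2 = 1
  s[1] = (011001100110011)·(000110000010011) mod 2 = 0+0+0+0+0+0+0+0+0+0+1+0+0+1+1 mod 2 = 1
  s[2] = (000111100001111)·(000110000010011) mod 2 = 0+0+0+1+1+0+0+0+0+0+0+0+0+1+1 mod 2 = 0
  s[3] = (000000011111111)·(000110000010011) mod 2 = 0+0+0+0+0+0+0+0+0+0+1+0+0+1+1 mod 2 = 1
Syndrome = 1101
Non-zero syndrome: error at position 11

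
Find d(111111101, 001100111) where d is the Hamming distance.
XOR = 110011010, count of 1s = 5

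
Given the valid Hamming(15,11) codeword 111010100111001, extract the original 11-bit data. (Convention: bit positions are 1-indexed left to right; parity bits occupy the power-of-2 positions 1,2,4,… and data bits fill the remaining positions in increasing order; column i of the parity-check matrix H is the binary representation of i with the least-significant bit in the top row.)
Parity bits occupy power-of-2 positions; data bits are at positions {3,5,6,7,9,10,11,12,13,14,15} (1-indexed).
Extract: c[3]=1 c[5]=1 c[6]=0 c[7]=1 c[9]=0 c[10]=1 c[11]=1 c[12]=1 c[13]=0 c[14]=0 c[15]=1
Data = 11010111001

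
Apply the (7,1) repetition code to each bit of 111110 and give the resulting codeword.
Repeat each bit 7× and concatenate:
1→1111111  1→1111111  1→1111111  1→1111111  1→1111111  0→0000000
Codeword = 111111111111111111111111111111111110000000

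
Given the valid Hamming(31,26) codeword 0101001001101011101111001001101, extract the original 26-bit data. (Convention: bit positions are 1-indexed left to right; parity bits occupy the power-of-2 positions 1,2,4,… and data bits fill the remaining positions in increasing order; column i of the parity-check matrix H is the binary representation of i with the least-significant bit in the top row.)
Parity bits occupy power-of-2 positions; data bits are at positions {3,5,6,7,9,10,11,12,13,14,15,17,18,19,20,21,22,23,24,25,26,27,28,29,30,31} (1-indexed).
Extract: c[3]=0 c[5]=0 c[6]=0 c[7]=1 c[9]=0 c[10]=1 c[11]=1 c[12]=0 c[13]=1 c[14]=0 c[15]=1 c[17]=1 c[18]=0 c[19]=1 c[20]=1 c[21]=1 c[22]=1 c[23]=0 c[24]=0 c[25]=1 c[26]=0 c[27]=0 c[28]=1 c[29]=1 c[30]=0 c[31]=1
Data = 00010110101101111001001101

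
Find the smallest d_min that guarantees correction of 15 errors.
Correcting t errors requires d_min ≥ 2t + 1 = 2·15 + 1 = 31.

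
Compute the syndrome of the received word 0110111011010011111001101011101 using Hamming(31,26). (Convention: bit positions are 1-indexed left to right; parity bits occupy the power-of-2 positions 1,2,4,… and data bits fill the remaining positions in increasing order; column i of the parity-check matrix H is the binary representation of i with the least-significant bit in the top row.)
Syndrome s = H · r^T (mod 2), r = 0110111011010011111001101011101:
  s[0] = (1010101010101010101010101010101)·(0110111011010011111001101011101) mod 2 = 0+0+1+0+1+0+1+0+1+0+0+0+0+0+1+0+1+0+1+0+0+0+1+0+1+0+1+0+1+0+1 mod 2 = 0
  s[1] = (0110011001100110011001100110011)·(0110111011010011111001101011101) mod 2 = 0+1+1+0+0+1+1+0+0+1+0+0+0+0+1+0+0+1+1+0+0+1+1+0+0+0+1+0+0+0+1 mod 2 = 0
  s[2] = (0001111000011110000111100001111)·(0110111011010011111001101011101) mod 2 = 0+0+0+0+1+1+1+0+0+0+0+1+0+0+1+0+0+0+0+0+0+1+1+0+0+0+0+1+1+0+1 mod 2 = 0
  s[3] = (0000000111111110000000011111111)·(0110111011010011111001101011101) mod 2 = 0+0+0+0+0+0+0+0+1+1+0+1+0+0+1+0+0+0+0+0+0+0+0+0+1+0+1+1+1+0+1 mod 2 = 1
  s[4] = (0000000000000001111111111111111)·(0110111011010011111001101011101) mod 2 = 0+0+0+0+0+0+0+0+0+0+0+0+0+0+0+1+1+1+1+0+0+1+1+0+1+0+1+1+1+0+1 mod 2 = 1
Syndrome = 00011
Non-zero syndrome: error at position 24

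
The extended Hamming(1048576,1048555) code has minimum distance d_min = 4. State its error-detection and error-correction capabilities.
Detection only: up to d_min − 1 = 3 errors.
Correction: up to ⌊(d_min − 1)/2⌋ = ⌊3/2⌋ = 1 errors.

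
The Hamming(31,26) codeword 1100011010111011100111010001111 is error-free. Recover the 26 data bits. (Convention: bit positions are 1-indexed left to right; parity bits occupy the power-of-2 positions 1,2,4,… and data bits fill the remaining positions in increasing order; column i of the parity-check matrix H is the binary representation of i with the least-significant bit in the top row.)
Parity bits occupy power-of-2 positions; data bits are at positions {3,5,6,7,9,10,11,12,13,14,15,17,18,19,20,21,22,23,24,25,26,27,28,29,30,31} (1-indexed).
Extract: c[3]=0 c[5]=0 c[6]=1 c[7]=1 c[9]=1 c[10]=0 c[11]=1 c[12]=1 c[13]=1 c[14]=0 c[15]=1 c[17]=1 c[18]=0 c[19]=0 c[20]=1 c[21]=1 c[22]=1 c[23]=0 c[24]=1 c[25]=0 c[26]=0 c[27]=0 c[28]=1 c[29]=1 c[30]=1 c[31]=1
Data = 00111011101100111010001111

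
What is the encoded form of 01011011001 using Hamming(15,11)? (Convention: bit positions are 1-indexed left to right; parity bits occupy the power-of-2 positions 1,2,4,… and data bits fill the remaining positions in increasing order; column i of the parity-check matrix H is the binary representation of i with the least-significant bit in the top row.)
Codeword c = d · G (mod 2), d = 01011011001:
  c[0] = d·G[:,0] = (01011011001)·(11011010101) mod 2 = 0+1+0+1+1+0+1+0+0+0+1 mod 2 = 1
  c[1] = d·G[:,1] = (01011011001)·(10110110011) mod 2 = 0+0+0+1+0+0+1+0+0+0+1 mod 2 = 1
  c[2] = d·G[:,2] = (01011011001)·(10000000000) mod 2 = 0+0+0+0+0+0+0+0+0+0+0 mod 2 = 0
  c[3] = d·G[:,3] = (01011011001)·(01110001111) mod 2 = 0+1+0+1+0+0+0+1+0+0+1 mod 2 = 0
  c[4] = d·G[:,4] = (01011011001)·(01000000000) mod 2 = 0+1+0+0+0+0+0+0+0+0+0 mod 2 = 1
  c[5] = d·G[:,5] = (01011011001)·(00100000000) mod 2 = 0+0+0+0+0+0+0+0+0+0+0 mod 2 = 0
  c[6] = d·G[:,6] = (01011011001)·(00010000000) mod 2 = 0+0+0+1+0+0+0+0+0+0+0 mod 2 = 1
  c[7] = d·G[:,7] = (01011011001)·(00001111111) mod 2 = 0+0+0+0+1+0+1+1+0+0+1 mod 2 = 0
  c[8] = d·G[:,8] = (01011011001)·(00001000000) mod 2 = 0+0+0+0+1+0+0+0+0+0+0 mod 2 = 1
  c[9] = d·G[:,9] = (01011011001)·(00000100000) mod 2 = 0+0+0+0+0+0+0+0+0+0+0 mod 2 = 0
  c[10] = d·G[:,10] = (01011011001)·(00000010000) mod 2 = 0+0+0+0+0+0+1+0+0+0+0 mod 2 = 1
  c[11] = d·G[:,11] = (01011011001)·(00000001000) mod 2 = 0+0+0+0+0+0+0+1+0+0+0 mod 2 = 1
  c[12] = d·G[:,12] = (01011011001)·(00000000100) mod 2 = 0+0+0+0+0+0+0+0+0+0+0 mod 2 = 0
  c[13] = d·G[:,13] = (01011011001)·(00000000010) mod 2 = 0+0+0+0+0+0+0+0+0+0+0 mod 2 = 0
  c[14] = d·G[:,14] = (01011011001)·(00000000001) mod 2 = 0+0+0+0+0+0+0+0+0+0+1 mod 2 = 1
Codeword = 110010101011001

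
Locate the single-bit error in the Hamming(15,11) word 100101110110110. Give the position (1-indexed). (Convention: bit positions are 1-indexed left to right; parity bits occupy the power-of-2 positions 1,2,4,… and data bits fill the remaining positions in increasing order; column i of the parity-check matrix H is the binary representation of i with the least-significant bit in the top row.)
Syndrome s = H · r^T (mod 2), r = 100101110110110:
  s[0] = (101010101010101)·(100101110110110) mod 2 = 1+0+0+0+0+0+1+0+0+0+1+0+1+0+0 mod 2 = 0
  s[1] = (011001100110011)·(100101110110110) mod 2 = 0+0+0+0+0+1+1+0+0+1+1+0+0+1+0 mod 2 = 1
  s[2] = (000111100001111)·(100101110110110) mod 2 = 0+0+0+1+0+1+1+0+0+0+0+0+1+1+0 mod 2 = 1
  s[3] = (000000011111111)·(100101110110110) mod 2 = 0+0+0+0+0+0+0+1+0+1+1+0+1+1+0 mod 2 = 1
Syndrome = 0111
Column i of H is the binary representation of i, so the syndrome is the binary index of the flipped bit.
Read s = 0111 with s[0] as LSB: 0·2^0 + 1·2^1 + 1·2^2 + 1·2^3 = 14.
Error is at bit position 14.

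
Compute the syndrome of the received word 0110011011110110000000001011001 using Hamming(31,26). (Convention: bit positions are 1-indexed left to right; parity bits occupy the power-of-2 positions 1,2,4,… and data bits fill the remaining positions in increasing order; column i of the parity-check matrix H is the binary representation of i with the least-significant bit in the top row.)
Syndrome s = H · r^T (mod 2), r = 0110011011110110000000001011001:
  s[0] = (1010101010101010101010101010101)·(0110011011110110000000001011001) mod 2 = 0+0+1+0+0+0+1+0+1+0+1+0+0+0+1+0+0+0+0+0+0+0+0+0+1+0+1+0+0+0+1 mod 2 = 0
  s[1] = (0110011001100110011001100110011)·(0110011011110110000000001011001) mod 2 = 0+1+1+0+0+1+1+0+0+1+1+0+0+1+1+0+0+0+0+0+0+0+0+0+0+0+1+0+0+0+1 mod 2 = 0
  s[2] = (0001111000011110000111100001111)·(0110011011110110000000001011001) mod 2 = 0+0+0+0+0+1+1+0+0+0+0+1+0+1+1+0+0+0+0+0+0+0+0+0+0+0+0+1+0+0+1 mod 2 = 1
  s[3] = (0000000111111110000000011111111)·(0110011011110110000000001011001) mod 2 = 0+0+0+0+0+0+0+0+1+1+1+1+0+1+1+0+0+0+0+0+0+0+0+0+1+0+1+1+0+0+1 mod 2 = 0
  s[4] = (0000000000000001111111111111111)·(0110011011110110000000001011001) mod 2 = 0+0+0+0+0+0+0+0+0+0+0+0+0+0+0+0+0+0+0+0+0+0+0+0+1+0+1+1+0+0+1 mod 2 = 0
Syndrome = 00100
Non-zero syndrome: error at position 4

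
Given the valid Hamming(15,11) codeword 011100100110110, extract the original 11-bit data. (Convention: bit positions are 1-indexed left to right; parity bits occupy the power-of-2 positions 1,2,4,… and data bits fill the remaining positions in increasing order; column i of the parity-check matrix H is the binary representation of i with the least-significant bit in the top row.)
Parity bits occupy power-of-2 positions; data bits are at positions {3,5,6,7,9,10,11,12,13,14,15} (1-indexed).
Extract: c[3]=1 c[5]=0 c[6]=0 c[7]=1 c[9]=0 c[10]=1 c[11]=1 c[12]=0 c[13]=1 c[14]=1 c[15]=0
Data = 10010110110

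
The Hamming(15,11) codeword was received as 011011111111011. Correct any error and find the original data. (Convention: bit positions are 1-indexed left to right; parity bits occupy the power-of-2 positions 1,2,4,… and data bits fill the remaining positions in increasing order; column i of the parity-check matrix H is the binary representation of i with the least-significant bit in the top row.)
Syndrome s = H · r^T (mod 2), r = 011011111111011:
  s[0] = (101010101010101)·(011011111111011) mod 2 = 0+0+1+0+1+0+1+0+1+0+1+0+0+0+1 mod 2 = 0
  s[1] = (011001100110011)·(011011111111011) mod 2 = 0+1+1+0+0+1+1+0+0+1+1+0+0+1+1 mod 2 = 0
  s[2] = (000111100001111)·(011011111111011) mod 2 = 0+0+0+0+1+1+1+0+0+0+0+1+0+1+1 mod 2 = 0
  s[3] = (000000011111111)·(011011111111011) mod 2 = 0+0+0+0+0+0+0+1+1+1+1+1+0+1+1 mod 2 = 1
Syndrome = 0001
Column 8 of H equals this syndrome → error at bit 8 (1-indexed).
Flip bit 8: 011011111111011 → 011011101111011
Extract data bits at positions {3,5,6,7,9,10,11,12,13,14,15}: 11111111011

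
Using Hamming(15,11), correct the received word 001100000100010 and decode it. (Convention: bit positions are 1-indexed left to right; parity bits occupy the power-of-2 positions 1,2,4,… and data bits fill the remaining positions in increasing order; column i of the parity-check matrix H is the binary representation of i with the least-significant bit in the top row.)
Syndrome s = H · r^T (mod 2), r = 001100000100010:
  s[0] = (101010101010101)·(001100000100010) mod 2 = 0+0+1+0+0+0+0+0+0+0+0+0+0+0+0 mod 2 = 1
  s[1] = (011001100110011)·(001100000100010) mod 2 = 0+0+1+0+0+0+0+0+0+1+0+0+0+1+0 mod 2 = 1
  s[2] = (000111100001111)·(001100000100010) mod 2 = 0+0+0+1+0+0+0+0+0+0+0+0+0+1+0 mod 2 = 0
  s[3] = (000000011111111)·(001100000100010) mod 2 = 0+0+0+0+0+0+0+0+0+1+0+0+0+1+0 mod 2 = 0
Syndrome = 1100
Column 3 of H equals this syndrome → error at bit 3 (1-indexed).
Flip bit 3: 001100000100010 → 000100000100010
Extract data bits at positions {3,5,6,7,9,10,11,12,13,14,15}: 00000100010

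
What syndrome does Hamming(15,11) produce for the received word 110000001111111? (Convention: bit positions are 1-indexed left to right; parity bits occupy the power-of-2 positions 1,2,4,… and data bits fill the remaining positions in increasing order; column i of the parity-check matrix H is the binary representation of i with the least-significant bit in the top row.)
Syndrome s = H · r^T (mod 2), r = 110000001111111:
  s[0] = (101010101010101)·(110000001111111) mod 2 = 1+0+0+0+0+0+0+0+1+0+1+0+1+0+1 mod 2 = 1
  s[1] = (011001100110011)·(110000001111111) mod 2 = 0+1+0+0+0+0+0+0+0+1+1+0+0+1+1 mod 2 = 1
  s[2] = (000111100001111)·(110000001111111) mod 2 = 0+0+0+0+0+0+0+0+0+0+0+1+1+1+1 mod 2 = 0
  s[3] = (000000011111111)·(110000001111111) mod 2 = 0+0+0+0+0+0+0+0+1+1+1+1+1+1+1 mod 2 = 1
Syndrome = 1101
Non-zero syndrome: error at position 11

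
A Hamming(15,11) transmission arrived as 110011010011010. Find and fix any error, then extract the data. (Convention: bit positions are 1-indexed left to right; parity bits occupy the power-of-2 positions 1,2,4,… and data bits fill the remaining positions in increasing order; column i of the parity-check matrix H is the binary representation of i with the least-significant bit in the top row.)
Syndrome s = H · r^T (mod 2), r = 110011010011010:
  s[0] = (101010101010101)·(110011010011010) mod 2 = 1+0+0+0+1+0+0+0+0+0+1+0+0+0+0 mod 2 = 1
  s[1] = (011001100110011)·(110011010011010) mod 2 = 0+1+0+0+0+1+0+0+0+0+1+0+0+1+0 mod 2 = 0
  s[2] = (000111100001111)·(110011010011010) mod 2 = 0+0+0+0+1+1+0+0+0+0+0+1+0+1+0 mod 2 = 0
  s[3] = (000000011111111)·(110011010011010) mod 2 = 0+0+0+0+0+0+0+1+0+0+1+1+0+1+0 mod 2 = 0
Syndrome = 1000
Column 1 of H equals this syndrome → error at bit 1 (1-indexed).
Flip bit 1: 110011010011010 → 010011010011010
Extract data bits at positions {3,5,6,7,9,10,11,12,13,14,15}: 01100011010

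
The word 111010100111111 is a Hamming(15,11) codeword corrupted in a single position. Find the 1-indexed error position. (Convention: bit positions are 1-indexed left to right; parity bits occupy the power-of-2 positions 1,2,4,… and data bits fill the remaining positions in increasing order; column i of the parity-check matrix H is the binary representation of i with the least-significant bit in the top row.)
Syndrome s = H · r^T (mod 2), r = 111010100111111:
  s[0] = (101010101010101)·(111010100111111) mod 2 = 1+0+1+0+1+0+1+0+0+0+1+0+1+0+1 mod 2 = 1
  s[1] = (011001100110011)·(111010100111111) mod 2 = 0+1+1+0+0+0+1+0+0+1+1+0+0+1+1 mod 2 = 1
  s[2] = (000111100001111)·(111010100111111) mod 2 = 0+0+0+0+1+0+1+0+0+0+0+1+1+1+1 mod 2 = 0
  s[3] = (000000011111111)·(111010100111111) mod 2 = 0+0+0+0+0+0+0+0+0+1+1+1+1+1+1 mod 2 = 0
Syndrome = 1100
Column i of H is the binary representation of i, so the syndrome is the binary index of the flipped bit.
Read s = 1100 with s[0] as LSB: 1·2^0 + 1·2^1 + 0·2^2 + 0·2^3 = 3.
Error is at bit position 3.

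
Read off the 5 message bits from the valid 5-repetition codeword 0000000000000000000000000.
Split into 5-bit blocks: 00000 00000 00000 00000 00000
Data = 00000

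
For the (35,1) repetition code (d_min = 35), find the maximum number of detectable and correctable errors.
Detection only: up to d_min − 1 = 34 errors.
Correction: up to ⌊(d_min − 1)/2⌋ = ⌊34/2⌋ = 17 errors.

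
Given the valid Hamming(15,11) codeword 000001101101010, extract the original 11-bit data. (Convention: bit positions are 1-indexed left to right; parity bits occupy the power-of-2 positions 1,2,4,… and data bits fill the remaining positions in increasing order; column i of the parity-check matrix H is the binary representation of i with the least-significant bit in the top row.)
Parity bits occupy power-of-2 positions; data bits are at positions {3,5,6,7,9,10,11,12,13,14,15} (1-indexed).
Extract: c[3]=0 c[5]=0 c[6]=1 c[7]=1 c[9]=1 c[10]=1 c[11]=0 c[12]=1 c[13]=0 c[14]=1 c[15]=0
Data = 00111101010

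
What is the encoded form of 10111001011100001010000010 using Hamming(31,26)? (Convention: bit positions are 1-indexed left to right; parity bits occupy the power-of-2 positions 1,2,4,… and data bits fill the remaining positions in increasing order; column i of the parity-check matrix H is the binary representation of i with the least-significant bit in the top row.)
Codeword c = d · G (mod 2), d = 10111001011100001010000010:
  c[0] = d·G[:,0] = (10111001011100001010000010)·(11011010101101010101010101) mod 2 = 1+0+0+1+1+0+0+0+0+0+1+1+0+0+0+0+0+0+0+0+0+0+0+0+0+0 mod 2 = 1
  c[1] = d·G[:,1] = (10111001011100001010000010)·(10110110011011001100110011) mod 2 = 1+0+1+1+0+0+0+0+0+1+1+0+0+0+0+0+1+0+0+0+0+0+0+0+1+0 mod 2 = 1
  c[2] = d·G[:,2] = (10111001011100001010000010)·(10000000000000000000000000) mod 2 = 1+0+0+0+0+0+0+0+0+0+0+0+0+0+0+0+0+0+0+0+0+0+0+0+0+0 mod 2 = 1
  c[3] = d·G[:,3] = (10111001011100001010000010)·(01110001111000111100001111) mod 2 = 0+0+1+1+0+0+0+1+0+1+1+0+0+0+0+0+1+0+0+0+0+0+0+0+1+0 mod 2 = 1
  c[4] = d·G[:,4] = (10111001011100001010000010)·(01000000000000000000000000) mod 2 = 0+0+0+0+0+0+0+0+0+0+0+0+0+0+0+0+0+0+0+0+0+0+0+0+0+0 mod 2 = 0
  c[5] = d·G[:,5] = (10111001011100001010000010)·(00100000000000000000000000) mod 2 = 0+0+1+0+0+0+0+0+0+0+0+0+0+0+0+0+0+0+0+0+0+0+0+0+0+0 mod 2 = 1
  c[6] = d·G[:,6] = (10111001011100001010000010)·(00010000000000000000000000) mod 2 = 0+0+0+1+0+0+0+0+0+0+0+0+0+0+0+0+0+0+0+0+0+0+0+0+0+0 mod 2 = 1
  c[7] = d·G[:,7] = (10111001011100001010000010)·(00001111111000000011111111) mod 2 = 0+0+0+0+1+0+0+1+0+1+1+0+0+0+0+0+0+0+1+0+0+0+0+0+1+0 mod 2 = 0
  c[8] = d·G[:,8] = (10111001011100001010000010)·(00001000000000000000000000) mod 2 = 0+0+0+0+1+0+0+0+0+0+0+0+0+0+0+0+0+0+0+0+0+0+0+0+0+0 mod 2 = 1
  c[9] = d·G[:,9] = (10111001011100001010000010)·(00000100000000000000000000) mod 2 = 0+0+0+0+0+0+0+0+0+0+0+0+0+0+0+0+0+0+0+0+0+0+0+0+0+0 mod 2 = 0
  c[10] = d·G[:,10] = (10111001011100001010000010)·(00000010000000000000000000) mod 2 = 0+0+0+0+0+0+0+0+0+0+0+0+0+0+0+0+0+0+0+0+0+0+0+0+0+0 mod 2 = 0
  c[11] = d·G[:,11] = (10111001011100001010000010)·(00000001000000000000000000) mod 2 = 0+0+0+0+0+0+0+1+0+0+0+0+0+0+0+0+0+0+0+0+0+0+0+0+0+0 mod 2 = 1
  c[12] = d·G[:,12] = (10111001011100001010000010)·(00000000100000000000000000) mod 2 = 0+0+0+0+0+0+0+0+0+0+0+0+0+0+0+0+0+0+0+0+0+0+0+0+0+0 mod 2 = 0
  c[13] = d·G[:,13] = (10111001011100001010000010)·(00000000010000000000000000) mod 2 = 0+0+0+0+0+0+0+0+0+1+0+0+0+0+0+0+0+0+0+0+0+0+0+0+0+0 mod 2 = 1
  c[14] = d·G[:,14] = (10111001011100001010000010)·(00000000001000000000000000) mod 2 = 0+0+0+0+0+0+0+0+0+0+1+0+0+0+0+0+0+0+0+0+0+0+0+0+0+0 mod 2 = 1
  c[15] = d·G[:,15] = (10111001011100001010000010)·(00000000000111111111111111) mod 2 = 0+0+0+0+0+0+0+0+0+0+0+1+0+0+0+0+1+0+1+0+0+0+0+0+1+0 mod 2 = 0
  c[16] = d·G[:,16] = (10111001011100001010000010)·(00000000000100000000000000) mod 2 = 0+0+0+0+0+0+0+0+0+0+0+1+0+0+0+0+0+0+0+0+0+0+0+0+0+0 mod 2 = 1
  c[17] = d·G[:,17] = (10111001011100001010000010)·(00000000000010000000000000) mod 2 = 0+0+0+0+0+0+0+0+0+0+0+0+0+0+0+0+0+0+0+0+0+0+0+0+0+0 mod 2 = 0
  c[18] = d·G[:,18] = (10111001011100001010000010)·(00000000000001000000000000) mod 2 = 0+0+0+0+0+0+0+0+0+0+0+0+0+0+0+0+0+0+0+0+0+0+0+0+0+0 mod 2 = 0
  c[19] = d·G[:,19] = (10111001011100001010000010)·(00000000000000100000000000) mod 2 = 0+0+0+0+0+0+0+0+0+0+0+0+0+0+0+0+0+0+0+0+0+0+0+0+0+0 mod 2 = 0
  c[20] = d·G[:,20] = (10111001011100001010000010)·(00000000000000010000000000) mod 2 = 0+0+0+0+0+0+0+0+0+0+0+0+0+0+0+0+0+0+0+0+0+0+0+0+0+0 mod 2 = 0
  c[21] = d·G[:,21] = (10111001011100001010000010)·(00000000000000001000000000) mod 2 = 0+0+0+0+0+0+0+0+0+0+0+0+0+0+0+0+1+0+0+0+0+0+0+0+0+0 mod 2 = 1
  c[22] = d·G[:,22] = (10111001011100001010000010)·(00000000000000000100000000) mod 2 = 0+0+0+0+0+0+0+0+0+0+0+0+0+0+0+0+0+0+0+0+0+0+0+0+0+0 mod 2 = 0
  c[23] = d·G[:,23] = (10111001011100001010000010)·(00000000000000000010000000) mod 2 = 0+0+0+0+0+0+0+0+0+0+0+0+0+0+0+0+0+0+1+0+0+0+0+0+0+0 mod 2 = 1
  c[24] = d·G[:,24] = (10111001011100001010000010)·(00000000000000000001000000) mod 2 = 0+0+0+0+0+0+0+0+0+0+0+0+0+0+0+0+0+0+0+0+0+0+0+0+0+0 mod 2 = 0
  c[25] = d·G[:,25] = (10111001011100001010000010)·(00000000000000000000100000) mod 2 = 0+0+0+0+0+0+0+0+0+0+0+0+0+0+0+0+0+0+0+0+0+0+0+0+0+0 mod 2 = 0
  c[26] = d·G[:,26] = (10111001011100001010000010)·(00000000000000000000010000) mod 2 = 0+0+0+0+0+0+0+0+0+0+0+0+0+0+0+0+0+0+0+0+0+0+0+0+0+0 mod 2 = 0
  c[27] = d·G[:,27] = (10111001011100001010000010)·(00000000000000000000001000) mod 2 = 0+0+0+0+0+0+0+0+0+0+0+0+0+0+0+0+0+0+0+0+0+0+0+0+0+0 mod 2 = 0
  c[28] = d·G[:,28] = (10111001011100001010000010)·(00000000000000000000000100) mod 2 = 0+0+0+0+0+0+0+0+0+0+0+0+0+0+0+0+0+0+0+0+0+0+0+0+0+0 mod 2 = 0
  c[29] = d·G[:,29] = (10111001011100001010000010)·(00000000000000000000000010) mod 2 = 0+0+0+0+0+0+0+0+0+0+0+0+0+0+0+0+0+0+0+0+0+0+0+0+1+0 mod 2 = 1
  c[30] = d·G[:,30] = (10111001011100001010000010)·(00000000000000000000000001) mod 2 = 0+0+0+0+0+0+0+0+0+0+0+0+0+0+0+0+0+0+0+0+0+0+0+0+0+0 mod 2 = 0
Codeword = 1111011010010110100001010000010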